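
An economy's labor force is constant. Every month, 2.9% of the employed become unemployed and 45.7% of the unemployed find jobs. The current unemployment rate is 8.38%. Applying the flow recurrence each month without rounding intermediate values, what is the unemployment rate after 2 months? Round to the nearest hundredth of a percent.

Unemployment rate after two months ≈ 6.60%.

With a fixed labor force, u_{t+1} = u_t + s·(1−u_t) − f·u_t = u_t·(1−s−f) + s.
Here 1−s−f = 0.514 and s = 0.029.
u_1 = 0.083800 × 0.514 + 0.029 = 0.072073.
u_2 = 0.072073 × 0.514 + 0.029 = 0.066046.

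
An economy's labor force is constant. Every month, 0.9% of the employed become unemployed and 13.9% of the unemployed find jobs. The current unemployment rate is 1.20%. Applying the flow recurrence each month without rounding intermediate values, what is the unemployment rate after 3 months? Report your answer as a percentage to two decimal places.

Unemployment rate after three months ≈ 3.06%.

With a fixed labor force, u_{t+1} = u_t + s·(1−u_t) − f·u_t = u_t·(1−s−f) + s.
Here 1−s−f = 0.852 and s = 0.009.
u_1 = 0.012000 × 0.852 + 0.009 = 0.019224.
u_2 = 0.019224 × 0.852 + 0.009 = 0.025379.
u_3 = 0.025379 × 0.852 + 0.009 = 0.030623.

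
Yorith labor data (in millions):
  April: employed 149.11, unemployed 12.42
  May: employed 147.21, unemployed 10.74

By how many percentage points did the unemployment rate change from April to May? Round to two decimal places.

The unemployment rate changed by −0.89 percentage points.

April: labor force = 149.11 + 12.42 = 161.53; u = 12.42/161.53 = 7.69%.
May: labor force = 147.21 + 10.74 = 157.95; u = 10.74/157.95 = 6.80%.
Change = 6.80% − 7.69% = −0.89 pp.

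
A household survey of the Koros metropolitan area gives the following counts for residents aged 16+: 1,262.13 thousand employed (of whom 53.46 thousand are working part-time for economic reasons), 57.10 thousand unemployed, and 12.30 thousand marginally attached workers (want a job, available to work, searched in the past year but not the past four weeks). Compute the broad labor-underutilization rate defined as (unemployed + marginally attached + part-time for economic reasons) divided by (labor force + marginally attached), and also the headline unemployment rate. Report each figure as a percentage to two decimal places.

Broad underutilization rate ≈ 9.23%; headline unemployment rate ≈ 4.33%.

Labor force = 1,262.13 + 57.10 = 1,319.23 thousand.
Numerator = 57.10 + 12.30 + 53.46 = 122.86 thousand.
Denominator = 1,319.23 + 12.30 = 1,331.53 thousand.
Broad rate = 122.86 / 1,331.53 = 9.23%.
Headline unemployment rate = 57.10 / 1,319.23 = 4.33%.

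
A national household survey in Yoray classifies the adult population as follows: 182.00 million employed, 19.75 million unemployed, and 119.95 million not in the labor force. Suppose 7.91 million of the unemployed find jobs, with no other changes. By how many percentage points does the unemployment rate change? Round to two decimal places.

The unemployment rate changes by −3.92 percentage points.

Initially, labor force = 182.00 + 19.75 = 201.75 million, so u = 19.75/201.75 = 9.79%.
After the change, unemployed falls and employed rises by 7.91; labor force unchanged → E = 189.91, U = 11.84, labor force = 201.75 million.
New unemployment rate = 11.84 / 201.75 = 5.87%.
Change = 5.87% − 9.79% = −3.92 percentage points.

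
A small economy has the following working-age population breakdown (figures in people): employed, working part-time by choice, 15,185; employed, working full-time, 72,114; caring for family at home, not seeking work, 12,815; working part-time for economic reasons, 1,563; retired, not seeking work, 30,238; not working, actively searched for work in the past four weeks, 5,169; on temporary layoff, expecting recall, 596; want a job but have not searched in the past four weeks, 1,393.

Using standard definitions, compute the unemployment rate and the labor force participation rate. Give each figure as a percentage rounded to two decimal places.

Employed = 15,185 + 72,114 + 1,563 = 88,862 (anyone who worked, including part-time for economic reasons, counts as employed).
Unemployed = 5,169 + 596 = 5,765 (jobless and actively searching, or on temporary layoff).
Labor force = 88,862 + 5,765 = 94,627.
Not in labor force = 12,815 + 30,238 + 1,393 = 44,446 (those not working and not actively searching are outside the labor force — including those who want a job but have given up searching).
Civilian working-age population = 94,627 + 44,446 = 139,073.
Unemployment rate = 5,765 / 94,627 = 6.09%.
Labor force participation rate = 94,627 / 139,073 = 68.04%.

Unemployment rate ≈ 6.09%; labor force participation rate ≈ 68.04%.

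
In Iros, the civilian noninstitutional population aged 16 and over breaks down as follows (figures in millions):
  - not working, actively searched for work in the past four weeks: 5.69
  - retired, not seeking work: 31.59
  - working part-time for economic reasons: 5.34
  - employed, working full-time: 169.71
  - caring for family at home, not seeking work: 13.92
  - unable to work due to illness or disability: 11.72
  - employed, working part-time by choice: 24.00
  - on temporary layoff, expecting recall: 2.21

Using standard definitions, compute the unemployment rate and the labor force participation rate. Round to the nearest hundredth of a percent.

Unemployment rate ≈ 3.82%; labor force participation rate ≈ 78.34%.

Employed = 5.34 + 169.71 + 24.00 = 199.05 million (anyone who worked, including part-time for economic reasons, counts as employed).
Unemployed = 5.69 + 2.21 = 7.90 million (jobless and actively searching, or on temporary layoff).
Labor force = 199.05 + 7.90 = 206.95 million.
Not in labor force = 31.59 + 13.92 + 11.72 = 57.23 million (those not working and not actively searching are outside the labor force).
Civilian working-age population = 206.95 + 57.23 = 264.18 million.
Unemployment rate = 7.90 / 206.95 = 3.82%.
Labor force participation rate = 206.95 / 264.18 = 78.34%.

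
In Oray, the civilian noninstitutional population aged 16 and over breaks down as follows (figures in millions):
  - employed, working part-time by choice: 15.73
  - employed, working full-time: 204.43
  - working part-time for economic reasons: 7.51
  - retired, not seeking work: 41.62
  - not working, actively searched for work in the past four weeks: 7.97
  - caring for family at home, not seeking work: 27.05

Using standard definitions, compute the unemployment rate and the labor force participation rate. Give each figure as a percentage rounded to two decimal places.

Employed = 15.73 + 204.43 + 7.51 = 227.67 million (anyone who worked, including part-time for economic reasons, counts as employed).
Unemployed = 7.97 million.
Labor force = 227.67 + 7.97 = 235.64 million.
Not in labor force = 41.62 + 27.05 = 68.67 million (those not working and not actively searching are outside the labor force).
Civilian working-age population = 235.64 + 68.67 = 304.31 million.
Unemployment rate = 7.97 / 235.64 = 3.38%.
Labor force participation rate = 235.64 / 304.31 = 77.43%.

Unemployment rate ≈ 3.38%; labor force participation rate ≈ 77.43%.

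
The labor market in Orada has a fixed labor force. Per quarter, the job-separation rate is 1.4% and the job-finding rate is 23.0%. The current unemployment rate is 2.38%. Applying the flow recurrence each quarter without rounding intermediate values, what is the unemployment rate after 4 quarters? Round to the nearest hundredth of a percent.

With a fixed labor force, u_{t+1} = u_t + s·(1−u_t) − f·u_t = u_t·(1−s−f) + s.
Here 1−s−f = 0.756 and s = 0.014.
u_1 = 0.023800 × 0.756 + 0.014 = 0.031993.
u_2 = 0.031993 × 0.756 + 0.014 = 0.038187.
u_3 = 0.038187 × 0.756 + 0.014 = 0.042869.
u_4 = 0.042869 × 0.756 + 0.014 = 0.046409.

Unemployment rate after four quarters ≈ 4.64%.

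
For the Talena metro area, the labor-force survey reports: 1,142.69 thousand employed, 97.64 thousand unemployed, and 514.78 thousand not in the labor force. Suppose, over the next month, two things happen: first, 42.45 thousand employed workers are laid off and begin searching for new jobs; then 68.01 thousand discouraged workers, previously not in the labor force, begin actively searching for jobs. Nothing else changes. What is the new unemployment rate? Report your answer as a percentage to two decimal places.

New unemployment rate ≈ 15.91%.

Initially, labor force = 1,142.69 + 97.64 = 1,240.33 thousand, so u = 97.64/1,240.33 = 7.87%.
After the first change, employed falls and unemployed rises by 42.45; labor force unchanged → E = 1,100.24, U = 140.09, labor force = 1,240.33 thousand.
After the second change, unemployed and labor force both rise by 68.01 → E = 1,100.24, U = 208.10, labor force = 1,308.34 thousand.
New unemployment rate = 208.10 / 1,308.34 = 15.91%.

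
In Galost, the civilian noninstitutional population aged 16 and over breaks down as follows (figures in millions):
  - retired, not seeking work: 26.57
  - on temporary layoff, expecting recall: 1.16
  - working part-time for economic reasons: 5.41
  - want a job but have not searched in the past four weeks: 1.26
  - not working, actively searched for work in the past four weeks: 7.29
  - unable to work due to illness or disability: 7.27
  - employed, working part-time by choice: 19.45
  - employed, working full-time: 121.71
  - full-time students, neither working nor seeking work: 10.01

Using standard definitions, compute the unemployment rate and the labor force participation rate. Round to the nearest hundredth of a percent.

Employed = 5.41 + 19.45 + 121.71 = 146.57 million (anyone who worked, including part-time for economic reasons, counts as employed).
Unemployed = 1.16 + 7.29 = 8.45 million (jobless and actively searching, or on temporary layoff).
Labor force = 146.57 + 8.45 = 155.02 million.
Not in labor force = 26.57 + 1.26 + 7.27 + 10.01 = 45.11 million (those not working and not actively searching are outside the labor force — including those who want a job but have given up searching).
Civilian working-age population = 155.02 + 45.11 = 200.13 million.
Unemployment rate = 8.45 / 155.02 = 5.45%.
Labor force participation rate = 155.02 / 200.13 = 77.46%.

Unemployment rate ≈ 5.45%; labor force participation rate ≈ 77.46%.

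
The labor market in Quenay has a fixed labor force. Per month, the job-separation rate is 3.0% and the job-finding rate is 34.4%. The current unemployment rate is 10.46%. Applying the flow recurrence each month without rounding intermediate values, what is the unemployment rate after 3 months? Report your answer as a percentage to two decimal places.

Unemployment rate after three months ≈ 8.62%.

With a fixed labor force, u_{t+1} = u_t + s·(1−u_t) − f·u_t = u_t·(1−s−f) + s.
Here 1−s−f = 0.626 and s = 0.030.
u_1 = 0.104600 × 0.626 + 0.030 = 0.095480.
u_2 = 0.095480 × 0.626 + 0.030 = 0.089770.
u_3 = 0.089770 × 0.626 + 0.030 = 0.086196.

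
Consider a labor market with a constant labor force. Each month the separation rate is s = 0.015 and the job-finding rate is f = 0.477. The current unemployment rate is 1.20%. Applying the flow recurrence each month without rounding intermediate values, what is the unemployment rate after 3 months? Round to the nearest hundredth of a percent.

With a fixed labor force, u_{t+1} = u_t + s·(1−u_t) − f·u_t = u_t·(1−s−f) + s.
Here 1−s−f = 0.508 and s = 0.015.
u_1 = 0.012000 × 0.508 + 0.015 = 0.021096.
u_2 = 0.021096 × 0.508 + 0.015 = 0.025717.
u_3 = 0.025717 × 0.508 + 0.015 = 0.028064.

Unemployment rate after three months ≈ 2.81%.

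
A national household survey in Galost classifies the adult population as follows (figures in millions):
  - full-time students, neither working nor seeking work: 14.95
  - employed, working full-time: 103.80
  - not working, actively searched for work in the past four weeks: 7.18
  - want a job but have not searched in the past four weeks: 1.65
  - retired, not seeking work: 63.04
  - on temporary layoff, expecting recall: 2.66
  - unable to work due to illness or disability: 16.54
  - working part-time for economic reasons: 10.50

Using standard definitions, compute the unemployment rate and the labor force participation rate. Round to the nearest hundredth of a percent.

Unemployment rate ≈ 7.93%; labor force participation rate ≈ 56.35%.

Employed = 103.80 + 10.50 = 114.30 million (anyone who worked, including part-time for economic reasons, counts as employed).
Unemployed = 7.18 + 2.66 = 9.84 million (jobless and actively searching, or on temporary layoff).
Labor force = 114.30 + 9.84 = 124.14 million.
Not in labor force = 14.95 + 1.65 + 63.04 + 16.54 = 96.18 million (those not working and not actively searching are outside the labor force — including those who want a job but have given up searching).
Civilian working-age population = 124.14 + 96.18 = 220.32 million.
Unemployment rate = 9.84 / 124.14 = 7.93%.
Labor force participation rate = 124.14 / 220.32 = 56.35%.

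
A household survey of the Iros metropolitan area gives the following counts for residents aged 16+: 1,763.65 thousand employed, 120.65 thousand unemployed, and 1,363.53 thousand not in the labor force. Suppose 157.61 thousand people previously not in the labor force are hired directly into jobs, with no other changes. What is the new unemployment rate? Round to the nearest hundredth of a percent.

Initially, labor force = 1,763.65 + 120.65 = 1,884.30 thousand, so u = 120.65/1,884.30 = 6.40%.
After the change, employed and labor force both rise by 157.61; unemployed unchanged → E = 1,921.26, U = 120.65, labor force = 2,041.91 thousand.
New unemployment rate = 120.65 / 2,041.91 = 5.91%.

New unemployment rate ≈ 5.91%.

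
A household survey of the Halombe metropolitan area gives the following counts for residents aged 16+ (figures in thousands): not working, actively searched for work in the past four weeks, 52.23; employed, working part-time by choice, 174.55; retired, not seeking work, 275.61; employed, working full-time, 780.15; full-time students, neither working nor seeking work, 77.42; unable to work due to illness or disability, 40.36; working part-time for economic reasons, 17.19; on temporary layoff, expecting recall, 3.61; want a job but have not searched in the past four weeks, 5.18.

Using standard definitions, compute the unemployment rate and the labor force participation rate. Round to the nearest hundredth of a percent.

Employed = 174.55 + 780.15 + 17.19 = 971.89 thousand (anyone who worked, including part-time for economic reasons, counts as employed).
Unemployed = 52.23 + 3.61 = 55.84 thousand (jobless and actively searching, or on temporary layoff).
Labor force = 971.89 + 55.84 = 1,027.73 thousand.
Not in labor force = 275.61 + 77.42 + 40.36 + 5.18 = 398.57 thousand (those not working and not actively searching are outside the labor force — including those who want a job but have given up searching).
Civilian working-age population = 1,027.73 + 398.57 = 1,426.30 thousand.
Unemployment rate = 55.84 / 1,027.73 = 5.43%.
Labor force participation rate = 1,027.73 / 1,426.30 = 72.06%.

Unemployment rate ≈ 5.43%; labor force participation rate ≈ 72.06%.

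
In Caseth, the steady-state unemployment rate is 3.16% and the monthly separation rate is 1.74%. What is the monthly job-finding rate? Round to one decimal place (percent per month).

Job-finding rate ≈ 53.3% per month.

From u* = s/(s+f): f = s·(1−u)/u.
f = 1.74 × (1 − 0.0316) / 0.0316 = 1.6850 / 0.0316 ≈ 53.3% per month.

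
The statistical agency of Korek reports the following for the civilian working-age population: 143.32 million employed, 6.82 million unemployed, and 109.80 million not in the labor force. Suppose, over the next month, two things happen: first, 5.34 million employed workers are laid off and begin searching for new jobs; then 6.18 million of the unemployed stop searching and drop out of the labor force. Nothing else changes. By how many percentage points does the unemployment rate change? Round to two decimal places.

The unemployment rate changes by −0.39 percentage points.

Initially, labor force = 143.32 + 6.82 = 150.14 million, so u = 6.82/150.14 = 4.54%.
After the first change, employed falls and unemployed rises by 5.34; labor force unchanged → E = 137.98, U = 12.16, labor force = 150.14 million.
After the second change, unemployed and labor force both fall by 6.18 → E = 137.98, U = 5.98, labor force = 143.96 million.
New unemployment rate = 5.98 / 143.96 = 4.15%.
Change = 4.15% − 4.54% = −0.39 percentage points.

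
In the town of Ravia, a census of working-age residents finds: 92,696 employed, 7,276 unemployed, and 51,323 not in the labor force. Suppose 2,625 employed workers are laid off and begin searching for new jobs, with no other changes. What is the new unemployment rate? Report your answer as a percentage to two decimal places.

Initially, labor force = 92,696 + 7,276 = 99,972, so u = 7,276/99,972 = 7.28%.
After the change, employed falls and unemployed rises by 2,625; labor force unchanged → E = 90,071, U = 9,901, labor force = 99,972.
New unemployment rate = 9,901 / 99,972 = 9.90%.

New unemployment rate ≈ 9.90%.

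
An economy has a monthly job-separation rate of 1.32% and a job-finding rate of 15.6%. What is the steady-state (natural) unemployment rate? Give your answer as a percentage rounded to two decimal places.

Steady-state unemployment rate ≈ 7.80%.

At steady state the flows balance: s·E = f·U, so U/(E+U) = s/(s+f).
u* = 1.32 / (1.32 + 15.6) = 1.32 / 16.92 = 7.80%.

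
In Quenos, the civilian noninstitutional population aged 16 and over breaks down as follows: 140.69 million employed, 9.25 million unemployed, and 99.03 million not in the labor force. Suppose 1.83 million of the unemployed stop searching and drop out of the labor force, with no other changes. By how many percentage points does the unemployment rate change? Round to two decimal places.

The unemployment rate changes by −1.16 percentage points.

Initially, labor force = 140.69 + 9.25 = 149.94 million, so u = 9.25/149.94 = 6.17%.
After the change, unemployed and labor force both fall by 1.83 → E = 140.69, U = 7.42, labor force = 148.11 million.
New unemployment rate = 7.42 / 148.11 = 5.01%.
Change = 5.01% − 6.17% = −1.16 percentage points.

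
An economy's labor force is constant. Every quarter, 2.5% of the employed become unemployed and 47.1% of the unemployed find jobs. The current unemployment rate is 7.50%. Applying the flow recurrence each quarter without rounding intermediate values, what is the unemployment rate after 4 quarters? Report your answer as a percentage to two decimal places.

Unemployment rate after four quarters ≈ 5.20%.

With a fixed labor force, u_{t+1} = u_t + s·(1−u_t) − f·u_t = u_t·(1−s−f) + s.
Here 1−s−f = 0.504 and s = 0.025.
u_1 = 0.075000 × 0.504 + 0.025 = 0.062800.
u_2 = 0.062800 × 0.504 + 0.025 = 0.056651.
u_3 = 0.056651 × 0.504 + 0.025 = 0.053552.
u_4 = 0.053552 × 0.504 + 0.025 = 0.051990.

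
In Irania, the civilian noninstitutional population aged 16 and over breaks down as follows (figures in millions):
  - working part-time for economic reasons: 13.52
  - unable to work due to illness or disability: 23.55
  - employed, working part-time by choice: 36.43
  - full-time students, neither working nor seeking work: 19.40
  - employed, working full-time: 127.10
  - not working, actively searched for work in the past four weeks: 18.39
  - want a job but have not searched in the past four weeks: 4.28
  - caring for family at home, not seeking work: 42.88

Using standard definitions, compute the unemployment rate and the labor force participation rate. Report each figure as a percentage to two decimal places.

Employed = 13.52 + 36.43 + 127.10 = 177.05 million (anyone who worked, including part-time for economic reasons, counts as employed).
Unemployed = 18.39 million.
Labor force = 177.05 + 18.39 = 195.44 million.
Not in labor force = 23.55 + 19.40 + 4.28 + 42.88 = 90.11 million (those not working and not actively searching are outside the labor force — including those who want a job but have given up searching).
Civilian working-age population = 195.44 + 90.11 = 285.55 million.
Unemployment rate = 18.39 / 195.44 = 9.41%.
Labor force participation rate = 195.44 / 285.55 = 68.44%.

Unemployment rate ≈ 9.41%; labor force participation rate ≈ 68.44%.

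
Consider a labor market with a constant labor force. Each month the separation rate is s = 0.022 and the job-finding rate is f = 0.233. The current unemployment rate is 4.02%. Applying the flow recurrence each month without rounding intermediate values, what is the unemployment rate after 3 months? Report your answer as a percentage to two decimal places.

Unemployment rate after three months ≈ 6.72%.

With a fixed labor force, u_{t+1} = u_t + s·(1−u_t) − f·u_t = u_t·(1−s−f) + s.
Here 1−s−f = 0.745 and s = 0.022.
u_1 = 0.040200 × 0.745 + 0.022 = 0.051949.
u_2 = 0.051949 × 0.745 + 0.022 = 0.060702.
u_3 = 0.060702 × 0.745 + 0.022 = 0.067223.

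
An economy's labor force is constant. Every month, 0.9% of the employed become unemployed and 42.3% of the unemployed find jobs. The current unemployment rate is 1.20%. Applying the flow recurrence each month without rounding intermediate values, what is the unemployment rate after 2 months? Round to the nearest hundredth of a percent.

With a fixed labor force, u_{t+1} = u_t + s·(1−u_t) − f·u_t = u_t·(1−s−f) + s.
Here 1−s−f = 0.568 and s = 0.009.
u_1 = 0.012000 × 0.568 + 0.009 = 0.015816.
u_2 = 0.015816 × 0.568 + 0.009 = 0.017983.

Unemployment rate after two months ≈ 1.80%.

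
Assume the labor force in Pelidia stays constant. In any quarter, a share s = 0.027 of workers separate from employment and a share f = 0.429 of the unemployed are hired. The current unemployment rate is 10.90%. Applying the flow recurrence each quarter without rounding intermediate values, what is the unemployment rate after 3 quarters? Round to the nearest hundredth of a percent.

With a fixed labor force, u_{t+1} = u_t + s·(1−u_t) − f·u_t = u_t·(1−s−f) + s.
Here 1−s−f = 0.544 and s = 0.027.
u_1 = 0.109000 × 0.544 + 0.027 = 0.086296.
u_2 = 0.086296 × 0.544 + 0.027 = 0.073945.
u_3 = 0.073945 × 0.544 + 0.027 = 0.067226.

Unemployment rate after three quarters ≈ 6.72%.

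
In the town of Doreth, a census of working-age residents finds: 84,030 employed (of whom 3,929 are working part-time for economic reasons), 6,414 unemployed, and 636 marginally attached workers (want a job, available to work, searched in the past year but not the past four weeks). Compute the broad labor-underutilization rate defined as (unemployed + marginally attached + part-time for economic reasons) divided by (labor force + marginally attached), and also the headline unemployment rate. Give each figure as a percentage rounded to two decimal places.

Broad underutilization rate ≈ 12.05%; headline unemployment rate ≈ 7.09%.

Labor force = 84,030 + 6,414 = 90,444.
Numerator = 6,414 + 636 + 3,929 = 10,979.
Denominator = 90,444 + 636 = 91,080.
Broad rate = 10,979 / 91,080 = 12.05%.
Headline unemployment rate = 6,414 / 90,444 = 7.09%.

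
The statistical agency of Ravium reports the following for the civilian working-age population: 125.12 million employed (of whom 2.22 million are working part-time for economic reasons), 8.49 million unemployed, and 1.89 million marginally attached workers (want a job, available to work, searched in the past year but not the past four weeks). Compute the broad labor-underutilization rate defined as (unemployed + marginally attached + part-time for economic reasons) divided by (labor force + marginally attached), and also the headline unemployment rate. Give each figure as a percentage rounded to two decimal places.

Broad underutilization rate ≈ 9.30%; headline unemployment rate ≈ 6.35%.

Labor force = 125.12 + 8.49 = 133.61 million.
Numerator = 8.49 + 1.89 + 2.22 = 12.60 million.
Denominator = 133.61 + 1.89 = 135.50 million.
Broad rate = 12.60 / 135.50 = 9.30%.
Headline unemployment rate = 8.49 / 133.61 = 6.35%.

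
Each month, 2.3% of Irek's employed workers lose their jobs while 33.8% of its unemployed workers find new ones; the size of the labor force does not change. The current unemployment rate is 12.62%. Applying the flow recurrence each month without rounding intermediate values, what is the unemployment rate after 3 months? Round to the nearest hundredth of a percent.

Unemployment rate after three months ≈ 8.00%.

With a fixed labor force, u_{t+1} = u_t + s·(1−u_t) − f·u_t = u_t·(1−s−f) + s.
Here 1−s−f = 0.639 and s = 0.023.
u_1 = 0.126200 × 0.639 + 0.023 = 0.103642.
u_2 = 0.103642 × 0.639 + 0.023 = 0.089227.
u_3 = 0.089227 × 0.639 + 0.023 = 0.080016.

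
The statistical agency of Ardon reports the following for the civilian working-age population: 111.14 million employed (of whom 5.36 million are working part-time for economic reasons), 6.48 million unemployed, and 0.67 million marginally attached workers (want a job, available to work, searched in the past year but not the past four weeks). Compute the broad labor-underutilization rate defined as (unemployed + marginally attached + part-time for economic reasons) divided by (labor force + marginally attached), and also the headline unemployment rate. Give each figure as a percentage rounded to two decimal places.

Labor force = 111.14 + 6.48 = 117.62 million.
Numerator = 6.48 + 0.67 + 5.36 = 12.51 million.
Denominator = 117.62 + 0.67 = 118.29 million.
Broad rate = 12.51 / 118.29 = 10.58%.
Headline unemployment rate = 6.48 / 117.62 = 5.51%.

Broad underutilization rate ≈ 10.58%; headline unemployment rate ≈ 5.51%.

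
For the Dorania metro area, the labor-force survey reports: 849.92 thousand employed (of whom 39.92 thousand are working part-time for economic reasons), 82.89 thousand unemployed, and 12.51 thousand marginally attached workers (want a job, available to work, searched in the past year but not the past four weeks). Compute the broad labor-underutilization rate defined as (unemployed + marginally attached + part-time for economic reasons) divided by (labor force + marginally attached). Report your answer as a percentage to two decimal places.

Labor force = 849.92 + 82.89 = 932.81 thousand.
Numerator = 82.89 + 12.51 + 39.92 = 135.32 thousand.
Denominator = 932.81 + 12.51 = 945.32 thousand.
Broad rate = 135.32 / 945.32 = 14.31%.

Broad underutilization rate ≈ 14.31%.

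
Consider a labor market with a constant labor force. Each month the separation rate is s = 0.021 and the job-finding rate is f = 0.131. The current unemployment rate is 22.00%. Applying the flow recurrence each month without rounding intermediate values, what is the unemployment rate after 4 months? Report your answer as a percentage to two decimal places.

Unemployment rate after four months ≈ 18.05%.

With a fixed labor force, u_{t+1} = u_t + s·(1−u_t) − f·u_t = u_t·(1−s−f) + s.
Here 1−s−f = 0.848 and s = 0.021.
u_1 = 0.220000 × 0.848 + 0.021 = 0.207560.
u_2 = 0.207560 × 0.848 + 0.021 = 0.197011.
u_3 = 0.197011 × 0.848 + 0.021 = 0.188065.
u_4 = 0.188065 × 0.848 + 0.021 = 0.180479.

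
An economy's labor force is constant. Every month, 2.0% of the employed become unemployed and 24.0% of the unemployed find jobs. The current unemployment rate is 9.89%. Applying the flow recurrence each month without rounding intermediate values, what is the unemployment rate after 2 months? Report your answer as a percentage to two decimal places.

Unemployment rate after two months ≈ 8.90%.

With a fixed labor force, u_{t+1} = u_t + s·(1−u_t) − f·u_t = u_t·(1−s−f) + s.
Here 1−s−f = 0.740 and s = 0.020.
u_1 = 0.098900 × 0.740 + 0.020 = 0.093186.
u_2 = 0.093186 × 0.740 + 0.020 = 0.088958.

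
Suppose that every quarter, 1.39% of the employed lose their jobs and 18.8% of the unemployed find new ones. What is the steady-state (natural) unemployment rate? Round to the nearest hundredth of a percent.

Steady-state unemployment rate ≈ 6.88%.

At steady state the flows balance: s·E = f·U, so U/(E+U) = s/(s+f).
u* = 1.39 / (1.39 + 18.8) = 1.39 / 20.19 = 6.88%.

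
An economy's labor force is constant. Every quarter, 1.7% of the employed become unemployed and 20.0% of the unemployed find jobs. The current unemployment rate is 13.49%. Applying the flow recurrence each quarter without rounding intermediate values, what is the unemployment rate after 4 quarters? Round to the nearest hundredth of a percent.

Unemployment rate after four quarters ≈ 9.96%.

With a fixed labor force, u_{t+1} = u_t + s·(1−u_t) − f·u_t = u_t·(1−s−f) + s.
Here 1−s−f = 0.783 and s = 0.017.
u_1 = 0.134900 × 0.783 + 0.017 = 0.122627.
u_2 = 0.122627 × 0.783 + 0.017 = 0.113017.
u_3 = 0.113017 × 0.783 + 0.017 = 0.105492.
u_4 = 0.105492 × 0.783 + 0.017 = 0.099600.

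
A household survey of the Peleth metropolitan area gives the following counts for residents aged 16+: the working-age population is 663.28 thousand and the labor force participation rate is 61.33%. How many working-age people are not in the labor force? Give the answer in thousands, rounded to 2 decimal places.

Share not in the labor force = 1 − 0.6133 = 0.3867.
Not in labor force = 0.3867 × 663.28 ≈ 256.49 thousand.

About 256.49 thousand are not in the labor force.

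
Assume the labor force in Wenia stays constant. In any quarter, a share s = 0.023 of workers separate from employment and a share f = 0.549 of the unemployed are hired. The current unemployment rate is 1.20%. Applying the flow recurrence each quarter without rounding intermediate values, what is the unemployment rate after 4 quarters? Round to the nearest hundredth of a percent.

With a fixed labor force, u_{t+1} = u_t + s·(1−u_t) − f·u_t = u_t·(1−s−f) + s.
Here 1−s−f = 0.428 and s = 0.023.
u_1 = 0.012000 × 0.428 + 0.023 = 0.028136.
u_2 = 0.028136 × 0.428 + 0.023 = 0.035042.
u_3 = 0.035042 × 0.428 + 0.023 = 0.037998.
u_4 = 0.037998 × 0.428 + 0.023 = 0.039263.

Unemployment rate after four quarters ≈ 3.93%.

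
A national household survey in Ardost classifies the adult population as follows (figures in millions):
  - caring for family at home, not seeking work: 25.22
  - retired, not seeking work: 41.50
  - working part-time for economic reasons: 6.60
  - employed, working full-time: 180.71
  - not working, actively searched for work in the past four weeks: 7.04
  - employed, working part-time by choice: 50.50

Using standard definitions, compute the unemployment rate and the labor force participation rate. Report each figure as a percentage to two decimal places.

Employed = 6.60 + 180.71 + 50.50 = 237.81 million (anyone who worked, including part-time for economic reasons, counts as employed).
Unemployed = 7.04 million.
Labor force = 237.81 + 7.04 = 244.85 million.
Not in labor force = 25.22 + 41.50 = 66.72 million (those not working and not actively searching are outside the labor force).
Civilian working-age population = 244.85 + 66.72 = 311.57 million.
Unemployment rate = 7.04 / 244.85 = 2.88%.
Labor force participation rate = 244.85 / 311.57 = 78.59%.

Unemployment rate ≈ 2.88%; labor force participation rate ≈ 78.59%.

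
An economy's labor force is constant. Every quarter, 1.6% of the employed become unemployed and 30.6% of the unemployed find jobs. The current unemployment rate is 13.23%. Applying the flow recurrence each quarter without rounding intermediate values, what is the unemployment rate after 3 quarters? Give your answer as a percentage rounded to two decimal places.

With a fixed labor force, u_{t+1} = u_t + s·(1−u_t) − f·u_t = u_t·(1−s−f) + s.
Here 1−s−f = 0.678 and s = 0.016.
u_1 = 0.132300 × 0.678 + 0.016 = 0.105699.
u_2 = 0.105699 × 0.678 + 0.016 = 0.087664.
u_3 = 0.087664 × 0.678 + 0.016 = 0.075436.

Unemployment rate after three quarters ≈ 7.54%.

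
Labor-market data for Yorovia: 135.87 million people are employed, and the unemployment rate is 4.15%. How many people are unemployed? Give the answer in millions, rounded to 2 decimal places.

About 5.88 million are unemployed.

Let U be the number unemployed. The labor force is E + U, and U/(E+U) = 0.0415.
So U = 0.0415 × 135.87 / (1 − 0.0415) = 5.6386 / 0.9585 ≈ 5.88 million.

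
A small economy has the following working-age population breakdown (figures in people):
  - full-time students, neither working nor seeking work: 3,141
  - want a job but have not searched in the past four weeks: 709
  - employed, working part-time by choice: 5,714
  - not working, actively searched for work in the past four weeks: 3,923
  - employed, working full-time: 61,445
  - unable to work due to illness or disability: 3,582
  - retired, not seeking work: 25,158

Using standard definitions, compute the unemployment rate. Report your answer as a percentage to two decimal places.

Employed = 5,714 + 61,445 = 67,159.
Unemployed = 3,923.
Labor force = 67,159 + 3,923 = 71,082.
Unemployment rate = 3,923 / 71,082 = 5.52%.

Unemployment rate ≈ 5.52%.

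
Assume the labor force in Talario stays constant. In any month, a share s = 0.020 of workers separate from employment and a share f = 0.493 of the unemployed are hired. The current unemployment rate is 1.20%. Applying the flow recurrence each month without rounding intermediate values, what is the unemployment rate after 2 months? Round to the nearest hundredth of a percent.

With a fixed labor force, u_{t+1} = u_t + s·(1−u_t) − f·u_t = u_t·(1−s−f) + s.
Here 1−s−f = 0.487 and s = 0.020.
u_1 = 0.012000 × 0.487 + 0.020 = 0.025844.
u_2 = 0.025844 × 0.487 + 0.020 = 0.032586.

Unemployment rate after two months ≈ 3.26%.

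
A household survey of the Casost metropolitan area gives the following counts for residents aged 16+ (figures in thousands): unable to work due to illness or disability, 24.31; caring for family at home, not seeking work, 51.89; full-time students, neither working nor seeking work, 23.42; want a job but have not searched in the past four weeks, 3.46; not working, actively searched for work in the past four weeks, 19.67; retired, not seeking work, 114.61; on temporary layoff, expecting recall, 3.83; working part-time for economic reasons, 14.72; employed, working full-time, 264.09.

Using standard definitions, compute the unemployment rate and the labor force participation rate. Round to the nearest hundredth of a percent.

Employed = 14.72 + 264.09 = 278.81 thousand (anyone who worked, including part-time for economic reasons, counts as employed).
Unemployed = 19.67 + 3.83 = 23.50 thousand (jobless and actively searching, or on temporary layoff).
Labor force = 278.81 + 23.50 = 302.31 thousand.
Not in labor force = 24.31 + 51.89 + 23.42 + 3.46 + 114.61 = 217.69 thousand (those not working and not actively searching are outside the labor force — including those who want a job but have given up searching).
Civilian working-age population = 302.31 + 217.69 = 520.00 thousand.
Unemployment rate = 23.50 / 302.31 = 7.77%.
Labor force participation rate = 302.31 / 520.00 = 58.14%.

Unemployment rate ≈ 7.77%; labor force participation rate ≈ 58.14%.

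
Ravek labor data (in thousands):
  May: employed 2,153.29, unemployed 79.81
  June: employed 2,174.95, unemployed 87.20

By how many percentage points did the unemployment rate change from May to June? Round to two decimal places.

The unemployment rate changed by +0.28 percentage points.

May: labor force = 2,153.29 + 79.81 = 2,233.10; u = 79.81/2,233.10 = 3.57%.
June: labor force = 2,174.95 + 87.20 = 2,262.15; u = 87.20/2,262.15 = 3.85%.
Change = 3.85% − 3.57% = +0.28 pp.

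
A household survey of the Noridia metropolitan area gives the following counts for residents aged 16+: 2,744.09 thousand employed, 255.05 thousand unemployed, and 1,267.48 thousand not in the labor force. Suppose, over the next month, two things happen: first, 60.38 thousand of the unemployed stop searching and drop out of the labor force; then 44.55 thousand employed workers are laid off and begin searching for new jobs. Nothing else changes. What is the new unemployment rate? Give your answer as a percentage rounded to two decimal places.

New unemployment rate ≈ 8.14%.

Initially, labor force = 2,744.09 + 255.05 = 2,999.14 thousand, so u = 255.05/2,999.14 = 8.50%.
After the first change, unemployed and labor force both fall by 60.38 → E = 2,744.09, U = 194.67, labor force = 2,938.76 thousand.
After the second change, employed falls and unemployed rises by 44.55; labor force unchanged → E = 2,699.54, U = 239.22, labor force = 2,938.76 thousand.
New unemployment rate = 239.22 / 2,938.76 = 8.14%.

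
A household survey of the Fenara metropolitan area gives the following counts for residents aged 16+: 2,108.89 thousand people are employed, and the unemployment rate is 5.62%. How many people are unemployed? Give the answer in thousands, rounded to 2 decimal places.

Let U be the number unemployed. The labor force is E + U, and U/(E+U) = 0.0562.
So U = 0.0562 × 2,108.89 / (1 − 0.0562) = 118.5196 / 0.9438 ≈ 125.58 thousand.

About 125.58 thousand are unemployed.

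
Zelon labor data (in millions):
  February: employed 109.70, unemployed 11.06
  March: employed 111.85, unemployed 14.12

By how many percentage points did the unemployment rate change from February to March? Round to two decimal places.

The unemployment rate changed by +2.05 percentage points.

February: labor force = 109.70 + 11.06 = 120.76; u = 11.06/120.76 = 9.16%.
March: labor force = 111.85 + 14.12 = 125.97; u = 14.12/125.97 = 11.21%.
Change = 11.21% − 9.16% = +2.05 pp.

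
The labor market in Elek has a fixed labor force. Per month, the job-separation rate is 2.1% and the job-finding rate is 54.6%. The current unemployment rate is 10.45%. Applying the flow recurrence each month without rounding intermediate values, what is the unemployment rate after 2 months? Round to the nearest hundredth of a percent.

With a fixed labor force, u_{t+1} = u_t + s·(1−u_t) − f·u_t = u_t·(1−s−f) + s.
Here 1−s−f = 0.433 and s = 0.021.
u_1 = 0.104500 × 0.433 + 0.021 = 0.066249.
u_2 = 0.066249 × 0.433 + 0.021 = 0.049686.

Unemployment rate after two months ≈ 4.97%.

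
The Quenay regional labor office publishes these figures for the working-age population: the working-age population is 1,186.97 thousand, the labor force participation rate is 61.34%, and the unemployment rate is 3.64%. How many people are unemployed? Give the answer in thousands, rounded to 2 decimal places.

About 26.50 thousand are unemployed.

Labor force = 0.6134 × 1,186.97 = 728.09 thousand.
Unemployed = 0.0364 × 728.09 ≈ 26.50 thousand.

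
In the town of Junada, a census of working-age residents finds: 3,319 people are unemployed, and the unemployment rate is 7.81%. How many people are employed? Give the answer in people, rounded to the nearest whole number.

Labor force = U / u = 3,319 / 0.0781 ≈ 42,497.
Employed = labor force − unemployed = 42,497 − 3,319 = 39,178.

About 39,178 are employed.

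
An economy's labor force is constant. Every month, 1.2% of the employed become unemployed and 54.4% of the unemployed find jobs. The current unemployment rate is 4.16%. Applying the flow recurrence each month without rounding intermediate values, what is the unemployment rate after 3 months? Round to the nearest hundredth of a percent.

With a fixed labor force, u_{t+1} = u_t + s·(1−u_t) − f·u_t = u_t·(1−s−f) + s.
Here 1−s−f = 0.444 and s = 0.012.
u_1 = 0.041600 × 0.444 + 0.012 = 0.030470.
u_2 = 0.030470 × 0.444 + 0.012 = 0.025529.
u_3 = 0.025529 × 0.444 + 0.012 = 0.023335.

Unemployment rate after three months ≈ 2.33%.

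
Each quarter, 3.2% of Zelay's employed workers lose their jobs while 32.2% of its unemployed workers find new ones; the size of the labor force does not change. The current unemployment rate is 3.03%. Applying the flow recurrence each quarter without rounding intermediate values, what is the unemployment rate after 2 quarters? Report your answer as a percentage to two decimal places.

Unemployment rate after two quarters ≈ 6.53%.

With a fixed labor force, u_{t+1} = u_t + s·(1−u_t) − f·u_t = u_t·(1−s−f) + s.
Here 1−s−f = 0.646 and s = 0.032.
u_1 = 0.030300 × 0.646 + 0.032 = 0.051574.
u_2 = 0.051574 × 0.646 + 0.032 = 0.065317.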